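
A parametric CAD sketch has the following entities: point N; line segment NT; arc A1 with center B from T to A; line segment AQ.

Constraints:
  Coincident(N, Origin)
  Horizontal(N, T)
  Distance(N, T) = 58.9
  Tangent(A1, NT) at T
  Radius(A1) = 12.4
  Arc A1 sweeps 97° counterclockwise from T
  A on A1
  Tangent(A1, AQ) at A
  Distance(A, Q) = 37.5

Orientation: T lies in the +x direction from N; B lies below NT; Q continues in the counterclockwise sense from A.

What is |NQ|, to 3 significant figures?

72.3

On A1, T sits at bearing 90° from B; a 97° counterclockwise sweep puts A at bearing 187°, so A = B + 12.4·(cos 187°, sin 187°) = (46.6, -13.9). The tangent condition forces BA to be normal to AQ, so AQ runs along (−sin 187°, cos 187°); with |AQ| = 37.5, Q = (51.2, -51.1). Then |NQ| = |Q − N| = 72.3.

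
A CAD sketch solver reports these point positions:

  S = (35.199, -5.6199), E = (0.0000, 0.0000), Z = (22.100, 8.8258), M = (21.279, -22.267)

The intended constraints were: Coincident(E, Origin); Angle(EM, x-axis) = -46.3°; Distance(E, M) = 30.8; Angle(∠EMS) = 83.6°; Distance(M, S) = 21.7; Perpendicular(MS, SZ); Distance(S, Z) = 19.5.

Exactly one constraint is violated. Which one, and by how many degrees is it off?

Perpendicular(MS, SZ) — off by 7.90°.

E = (0.00, 0.00) ✓; EM at -46.30° ✓; |EM| = 30.80 ✓; ∠EMS = 83.60° ✓; |MS| = 21.70 ✓; ∠(MS, SZ) = 82.10° ✗; |SZ| = 19.50 ✓.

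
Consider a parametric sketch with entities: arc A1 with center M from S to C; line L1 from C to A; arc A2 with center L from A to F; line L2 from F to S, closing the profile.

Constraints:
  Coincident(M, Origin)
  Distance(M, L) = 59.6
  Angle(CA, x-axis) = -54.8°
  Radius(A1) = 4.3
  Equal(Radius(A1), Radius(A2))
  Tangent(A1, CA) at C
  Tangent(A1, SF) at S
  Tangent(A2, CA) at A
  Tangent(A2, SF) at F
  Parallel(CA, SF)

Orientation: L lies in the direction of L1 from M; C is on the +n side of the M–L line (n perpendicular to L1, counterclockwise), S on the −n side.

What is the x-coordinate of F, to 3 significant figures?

30.8

The slot axis is L1's direction at -54.8°, so u = (cos -54.8°, sin -54.8°) = (0.576, -0.817) and n = (−sin -54.8°, cos -54.8°) = (0.817, 0.576). M is at the origin and L lies 59.6 along u from M, so L = 59.6·u = (34.4, -48.7). Tangency of A1 to both parallel lines with radius 4.3 puts C and S at M ± 4.3·n: C = (3.51, 2.48), S = (-3.51, -2.48). Equal radii place A and F the same way about L: A = L + 4.3·n = (37.9, -46.2), F = L − 4.3·n = (30.8, -51.2). So F.x = 30.8.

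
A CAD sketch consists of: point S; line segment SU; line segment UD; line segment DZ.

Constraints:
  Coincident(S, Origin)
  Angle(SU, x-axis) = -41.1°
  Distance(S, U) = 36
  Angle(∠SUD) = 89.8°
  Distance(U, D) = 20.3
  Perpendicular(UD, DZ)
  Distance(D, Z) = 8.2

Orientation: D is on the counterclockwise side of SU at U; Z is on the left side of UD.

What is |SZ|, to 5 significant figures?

34.349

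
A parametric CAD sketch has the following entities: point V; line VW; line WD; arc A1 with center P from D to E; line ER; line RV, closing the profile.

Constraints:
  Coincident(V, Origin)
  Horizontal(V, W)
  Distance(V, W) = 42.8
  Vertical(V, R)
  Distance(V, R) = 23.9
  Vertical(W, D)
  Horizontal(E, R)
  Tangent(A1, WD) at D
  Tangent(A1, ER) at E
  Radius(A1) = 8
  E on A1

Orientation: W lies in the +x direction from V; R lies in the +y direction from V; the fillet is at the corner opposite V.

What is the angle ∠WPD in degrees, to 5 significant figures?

63.291°

V is at the origin; V and W share the same y with |VW| = 42.8 and W on the +x side, so W = (42.800, 0.0000). VR is vertical with |VR| = 23.9 and R on the +y side, so R = (0.0000, 23.900). The virtual corner opposite V is at (42.800, 23.900). Since A1 is tangent to WD there, PD ⟂ WD and since A1 is tangent to ER there, PE ⟂ ER, with radius 8.0, so the center P sits 8.0 in from both sides at P = (34.800, 15.900). That places the tangent points at D = (42.800, 15.900) on WD and E = (34.800, 23.900) on ER. Then cos ∠WPD = PW·PD / (|PW||PD|), giving 63.291°.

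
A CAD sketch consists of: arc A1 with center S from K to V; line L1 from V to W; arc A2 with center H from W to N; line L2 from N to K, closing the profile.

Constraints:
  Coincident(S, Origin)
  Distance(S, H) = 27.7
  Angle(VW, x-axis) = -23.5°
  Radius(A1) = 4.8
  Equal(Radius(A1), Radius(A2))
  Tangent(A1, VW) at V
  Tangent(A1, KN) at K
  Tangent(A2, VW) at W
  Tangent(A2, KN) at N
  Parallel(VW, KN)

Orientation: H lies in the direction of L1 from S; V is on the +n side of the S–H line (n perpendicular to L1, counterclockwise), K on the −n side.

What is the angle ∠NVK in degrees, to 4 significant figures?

70.89°

The slot axis is L1's direction at -23.5°, so u = (cos -23.5°, sin -23.5°) = (0.9171, -0.3987) and n = (−sin -23.5°, cos -23.5°) = (0.3987, 0.9171). S is at the origin and H lies 27.7 along u from S, so H = 27.7·u = (25.40, -11.05). Tangency of A1 to both parallel lines with radius 4.8 puts V and K at S ± 4.8·n: V = (1.914, 4.402), K = (-1.914, -4.402). Equal radii place W and N the same way about H: W = H + 4.8·n = (27.32, -6.643), N = H − 4.8·n = (23.49, -15.45). Then cos ∠NVK = VN·VK / (|VN||VK|), giving 70.89°.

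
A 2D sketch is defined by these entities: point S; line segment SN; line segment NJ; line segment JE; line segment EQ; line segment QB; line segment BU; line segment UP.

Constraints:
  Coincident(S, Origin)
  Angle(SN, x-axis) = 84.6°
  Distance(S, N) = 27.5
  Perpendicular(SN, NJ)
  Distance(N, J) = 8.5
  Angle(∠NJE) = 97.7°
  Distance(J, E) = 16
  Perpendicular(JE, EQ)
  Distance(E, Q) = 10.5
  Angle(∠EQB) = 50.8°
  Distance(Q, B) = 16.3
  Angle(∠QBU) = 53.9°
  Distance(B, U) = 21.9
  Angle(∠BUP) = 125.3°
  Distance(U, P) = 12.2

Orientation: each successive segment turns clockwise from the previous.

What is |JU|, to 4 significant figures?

25.13

S is at the origin; SN runs at 84.6° with length 27.5, so N = (2.588, 27.38). SN is perpendicular to NJ, so NJ runs at -5.400°; with |NJ| = 8.5, J = (11.05, 26.58). ∠NJE = 97.7° gives JE at -87.70° from the x-axis; with |JE| = 16.0, E = (11.69, 10.59). The perpendicularity gives EQ at right angles to JE, so EQ runs at -177.7°; with |EQ| = 10.5, Q = (1.201, 10.17). ∠EQB = 50.8° gives QB at 53.10° from the x-axis; with |QB| = 16.3, B = (10.99, 23.20). ∠QBU = 53.9° gives BU at -73.00° from the x-axis; with |BU| = 21.9, U = (17.39, 2.261). Then |JU| = |U − J| = 25.13.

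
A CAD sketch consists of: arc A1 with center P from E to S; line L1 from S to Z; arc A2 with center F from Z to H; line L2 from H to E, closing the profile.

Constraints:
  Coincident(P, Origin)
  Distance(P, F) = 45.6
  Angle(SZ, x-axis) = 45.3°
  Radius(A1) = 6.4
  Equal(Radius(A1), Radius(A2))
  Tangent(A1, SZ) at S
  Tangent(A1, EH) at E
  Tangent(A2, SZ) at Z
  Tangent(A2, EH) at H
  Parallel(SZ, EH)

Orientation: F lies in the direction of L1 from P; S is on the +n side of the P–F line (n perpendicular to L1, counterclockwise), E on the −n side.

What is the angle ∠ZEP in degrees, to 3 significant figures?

74.3°

The slot axis is L1's direction at 45.3°, so u = (cos 45.3°, sin 45.3°) = (0.703, 0.711) and n = (−sin 45.3°, cos 45.3°) = (-0.711, 0.703). P is at the origin and F lies 45.6 along u from P, so F = 45.6·u = (32.1, 32.4). Tangency of A1 to both parallel lines with radius 6.4 puts S and E at P ± 6.4·n: S = (-4.55, 4.50), E = (4.55, -4.50). Equal radii place Z and H the same way about F: Z = F + 6.4·n = (27.5, 36.9), H = F − 6.4·n = (36.6, 27.9). Then cos ∠ZEP = EZ·EP / (|EZ||EP|), giving 74.3°.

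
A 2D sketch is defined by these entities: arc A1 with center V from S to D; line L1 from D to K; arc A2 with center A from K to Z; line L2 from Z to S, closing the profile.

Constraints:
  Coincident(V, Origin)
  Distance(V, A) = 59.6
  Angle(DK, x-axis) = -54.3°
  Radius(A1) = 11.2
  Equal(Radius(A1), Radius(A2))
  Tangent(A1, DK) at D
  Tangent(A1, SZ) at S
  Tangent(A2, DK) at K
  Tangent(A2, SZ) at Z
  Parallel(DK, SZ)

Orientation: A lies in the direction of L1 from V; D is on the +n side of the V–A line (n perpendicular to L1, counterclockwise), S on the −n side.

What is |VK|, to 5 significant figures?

60.643

The slot axis is L1's direction at -54.3°, so u = (cos -54.3°, sin -54.3°) = (0.58354, -0.81208) and n = (−sin -54.3°, cos -54.3°) = (0.81208, 0.58354). V is at the origin and A lies 59.6 along u from V, so A = 59.6·u = (34.779, -48.400). Tangency of A1 to both parallel lines with radius 11.2 puts D and S at V ± 11.2·n: D = (9.0953, 6.5357), S = (-9.0953, -6.5357). Equal radii place K and Z the same way about A: K = A + 11.2·n = (43.874, -41.865), Z = A − 11.2·n = (25.684, -54.936). Then |VK| = |K − V| = 60.643.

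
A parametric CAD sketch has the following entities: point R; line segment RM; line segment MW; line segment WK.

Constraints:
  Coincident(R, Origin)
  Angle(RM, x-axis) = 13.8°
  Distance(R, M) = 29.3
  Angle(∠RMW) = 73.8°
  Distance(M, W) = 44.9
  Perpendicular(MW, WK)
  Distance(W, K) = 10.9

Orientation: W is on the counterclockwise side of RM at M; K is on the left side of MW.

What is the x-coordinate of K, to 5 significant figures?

-3.4354

R is at the origin; RM runs at 13.8° with length 29.3, so M = 29.3·(cos 13.8°, sin 13.8°) = (28.454, 6.9890). ∠RMW = 73.8°, so MW runs at 13.8° + (180° − 73.8°) = 120.00° from the x-axis; with |MW| = 44.9, W = M + 44.9·(cos 120.00°, sin 120.00°) = (6.0042, 45.874). The perpendicularity gives WK at right angles to MW; with |WK| = 10.9 on the left of MW, K = W + 10.9·(-0.86603, -0.50000) = (-3.4354, 40.424). So K.x = -3.4354.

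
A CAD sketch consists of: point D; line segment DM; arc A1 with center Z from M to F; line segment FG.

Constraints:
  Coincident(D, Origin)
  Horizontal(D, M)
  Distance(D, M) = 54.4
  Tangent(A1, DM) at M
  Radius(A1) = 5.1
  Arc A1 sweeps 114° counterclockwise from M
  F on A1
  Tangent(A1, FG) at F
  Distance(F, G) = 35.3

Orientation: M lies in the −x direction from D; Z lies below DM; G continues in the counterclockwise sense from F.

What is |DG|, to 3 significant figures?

59.6

On A1, M sits at bearing 90° from Z; a 114° counterclockwise sweep puts F at bearing 204°, so F = Z + 5.1·(cos 204°, sin 204°) = (-59.1, -7.17). Tangency of A1 to FG means the radius ZF is perpendicular to FG, so FG runs along (−sin 204°, cos 204°); with |FG| = 35.3, G = (-44.7, -39.4). Then |DG| = |G − D| = 59.6.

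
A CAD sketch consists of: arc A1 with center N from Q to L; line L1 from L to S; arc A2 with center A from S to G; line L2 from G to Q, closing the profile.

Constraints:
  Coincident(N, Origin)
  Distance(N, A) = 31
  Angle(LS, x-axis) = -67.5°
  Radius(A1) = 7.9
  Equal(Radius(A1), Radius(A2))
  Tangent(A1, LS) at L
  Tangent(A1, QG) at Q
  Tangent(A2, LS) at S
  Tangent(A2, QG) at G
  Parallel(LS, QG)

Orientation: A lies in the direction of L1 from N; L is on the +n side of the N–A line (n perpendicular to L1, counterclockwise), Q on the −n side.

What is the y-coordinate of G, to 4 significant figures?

-31.66

The slot axis is L1's direction at -67.5°, so u = (cos -67.5°, sin -67.5°) = (0.3827, -0.9239) and n = (−sin -67.5°, cos -67.5°) = (0.9239, 0.3827). N is at the origin and A lies 31.0 along u from N, so A = 31.0·u = (11.86, -28.64). Tangency of A1 to both parallel lines with radius 7.9 puts L and Q at N ± 7.9·n: L = (7.299, 3.023), Q = (-7.299, -3.023). Equal radii place S and G the same way about A: S = A + 7.9·n = (19.16, -25.62), G = A − 7.9·n = (4.565, -31.66). So G.y = -31.66.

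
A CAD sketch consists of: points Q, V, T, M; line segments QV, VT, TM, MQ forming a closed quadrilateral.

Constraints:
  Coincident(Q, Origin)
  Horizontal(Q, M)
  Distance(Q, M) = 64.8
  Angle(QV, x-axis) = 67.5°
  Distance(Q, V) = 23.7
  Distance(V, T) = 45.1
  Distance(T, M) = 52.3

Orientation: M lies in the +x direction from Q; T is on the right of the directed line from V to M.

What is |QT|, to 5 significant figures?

28.452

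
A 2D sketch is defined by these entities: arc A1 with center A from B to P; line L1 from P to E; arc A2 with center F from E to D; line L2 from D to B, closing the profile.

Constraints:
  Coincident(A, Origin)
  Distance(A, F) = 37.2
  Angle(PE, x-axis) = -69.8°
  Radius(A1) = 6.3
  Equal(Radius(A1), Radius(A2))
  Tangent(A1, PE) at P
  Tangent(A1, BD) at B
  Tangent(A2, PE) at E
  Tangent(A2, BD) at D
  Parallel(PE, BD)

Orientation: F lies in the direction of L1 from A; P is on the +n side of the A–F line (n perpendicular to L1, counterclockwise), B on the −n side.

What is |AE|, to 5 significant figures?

37.730

The slot axis is L1's direction at -69.8°, so u = (cos -69.8°, sin -69.8°) = (0.34530, -0.93849) and n = (−sin -69.8°, cos -69.8°) = (0.93849, 0.34530). A is at the origin and F lies 37.2 along u from A, so F = 37.2·u = (12.845, -34.912). Tangency of A1 to both parallel lines with radius 6.3 puts P and B at A ± 6.3·n: P = (5.9125, 2.1754), B = (-5.9125, -2.1754). Equal radii place E and D the same way about F: E = F + 6.3·n = (18.758, -32.737), D = F − 6.3·n = (6.9326, -37.087). Then |AE| = |E − A| = 37.730.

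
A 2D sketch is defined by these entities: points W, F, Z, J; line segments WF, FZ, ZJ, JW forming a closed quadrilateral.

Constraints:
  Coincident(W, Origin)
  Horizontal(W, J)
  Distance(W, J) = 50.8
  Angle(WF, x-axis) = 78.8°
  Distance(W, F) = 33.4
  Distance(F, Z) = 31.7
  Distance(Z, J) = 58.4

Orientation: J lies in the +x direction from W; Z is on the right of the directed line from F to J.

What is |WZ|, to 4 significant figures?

8.589

W is at the origin; WJ is horizontal with |WJ| = 50.8 and J in +x, so J = (50.8, 0). WF runs at 78.8° with |WF| = 33.4, so F = (6.487, 32.76). Z is determined by |FZ| = 31.7 and |ZJ| = 58.4 together: it lies at the intersection of circle(F, 31.7) and circle(J, 58.4). With |FJ| = 55.11, the foot of the radical line on FJ is 5.729 from F and the perpendicular offset is √(31.7² − 5.729²) = 31.18. Taking the right-of-FJ solution: Z = (-7.442, 4.288).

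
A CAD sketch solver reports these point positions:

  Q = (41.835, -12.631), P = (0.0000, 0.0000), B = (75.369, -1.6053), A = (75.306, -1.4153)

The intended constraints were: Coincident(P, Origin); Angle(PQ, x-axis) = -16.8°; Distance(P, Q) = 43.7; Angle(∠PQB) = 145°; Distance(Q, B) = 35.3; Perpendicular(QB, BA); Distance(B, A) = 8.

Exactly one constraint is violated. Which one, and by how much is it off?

Distance(B, A) = 8 — off by 7.80.

P = (0.00, 0.00) ✓; PQ at -16.80° ✓; |PQ| = 43.70 ✓; ∠PQB = 145.0° ✓; |QB| = 35.30 ✓; ∠(QB, BA) = 90.14° ✓; |BA| = 0.2002 ✗.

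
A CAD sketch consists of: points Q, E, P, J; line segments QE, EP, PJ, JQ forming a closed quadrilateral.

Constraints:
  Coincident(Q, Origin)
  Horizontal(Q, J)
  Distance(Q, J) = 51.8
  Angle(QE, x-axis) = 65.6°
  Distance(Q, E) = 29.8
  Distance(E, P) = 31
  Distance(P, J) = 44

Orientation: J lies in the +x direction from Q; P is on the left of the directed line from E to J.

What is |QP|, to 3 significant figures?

57.7

Q is at the origin; Q and J share the same y with |QJ| = 51.8 and J in +x, so J = (51.8, 0). QE runs at 65.6° with |QE| = 29.8, so E = (12.3, 27.1). P is determined by |EP| = 31.0 and |PJ| = 44.0 together: it lies at the intersection of circle(E, 31.0) and circle(J, 44.0). With |EJ| = 47.9, the foot of the radical line on EJ is 13.8 from E and the perpendicular offset is √(31.0² − 13.8²) = 27.8. Taking the left-of-EJ solution: P = (39.4, 42.2).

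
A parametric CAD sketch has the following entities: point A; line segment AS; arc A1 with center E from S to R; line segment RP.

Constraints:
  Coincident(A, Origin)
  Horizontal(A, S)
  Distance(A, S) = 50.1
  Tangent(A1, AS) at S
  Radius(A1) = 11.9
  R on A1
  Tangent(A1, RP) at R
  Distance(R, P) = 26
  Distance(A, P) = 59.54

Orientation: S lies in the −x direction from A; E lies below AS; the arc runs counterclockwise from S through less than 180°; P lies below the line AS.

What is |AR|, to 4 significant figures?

62.61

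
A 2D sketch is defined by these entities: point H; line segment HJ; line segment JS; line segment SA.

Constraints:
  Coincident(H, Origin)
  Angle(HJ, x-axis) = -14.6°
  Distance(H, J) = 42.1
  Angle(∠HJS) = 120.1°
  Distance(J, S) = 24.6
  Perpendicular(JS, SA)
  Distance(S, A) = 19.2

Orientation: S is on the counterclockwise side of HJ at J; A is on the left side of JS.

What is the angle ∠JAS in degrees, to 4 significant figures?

52.03°

∠HJS = 120.1°, so JS runs at -14.6° + (180° − 120.1°) = 45.30° from the x-axis; with |JS| = 24.6, S = J + 24.6·(cos 45.30°, sin 45.30°) = (58.04, 6.874). JS ⟂ SA; with |SA| = 19.2 on the left of JS, A = S + 19.2·(-0.7108, 0.7034) = (44.40, 20.38). Then cos ∠JAS = AJ·AS / (|AJ||AS|), giving 52.03°.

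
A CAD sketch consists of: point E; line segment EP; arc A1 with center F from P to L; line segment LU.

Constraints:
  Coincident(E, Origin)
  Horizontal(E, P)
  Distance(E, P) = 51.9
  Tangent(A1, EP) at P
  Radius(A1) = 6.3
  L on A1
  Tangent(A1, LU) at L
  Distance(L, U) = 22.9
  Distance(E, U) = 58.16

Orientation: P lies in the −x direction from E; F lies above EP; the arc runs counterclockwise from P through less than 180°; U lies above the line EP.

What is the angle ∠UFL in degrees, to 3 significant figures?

74.6°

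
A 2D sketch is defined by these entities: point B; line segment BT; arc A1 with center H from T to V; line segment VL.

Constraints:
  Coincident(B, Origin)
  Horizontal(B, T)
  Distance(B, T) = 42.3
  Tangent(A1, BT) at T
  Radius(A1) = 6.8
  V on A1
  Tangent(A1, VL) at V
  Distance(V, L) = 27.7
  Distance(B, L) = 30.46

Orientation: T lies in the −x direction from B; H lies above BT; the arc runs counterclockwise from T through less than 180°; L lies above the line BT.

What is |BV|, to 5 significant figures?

37.178

Checks: |HV| = 6.800 ✓; ∠(HV, VL) = 90.00° ✓; |VL| = 27.70 ✓; |BL| = 30.46 ✓.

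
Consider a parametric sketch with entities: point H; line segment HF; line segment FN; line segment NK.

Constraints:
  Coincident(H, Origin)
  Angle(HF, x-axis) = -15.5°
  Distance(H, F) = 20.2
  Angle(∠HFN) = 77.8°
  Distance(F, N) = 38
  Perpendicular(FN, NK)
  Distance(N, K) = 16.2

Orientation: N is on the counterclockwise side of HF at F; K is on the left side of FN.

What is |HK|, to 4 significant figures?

33.92

H is at the origin; HF runs at -15.5° with length 20.2, so F = 20.2·(cos -15.5°, sin -15.5°) = (19.47, -5.398). ∠HFN = 77.8°, so FN runs at -15.5° + (180° − 77.8°) = 86.70° from the x-axis; with |FN| = 38.0, N = F + 38.0·(cos 86.70°, sin 86.70°) = (21.65, 32.54). FN ⟂ NK; with |NK| = 16.2 on the left of FN, K = N + 16.2·(-0.9983, 0.05756) = (5.480, 33.47). Then |HK| = |K − H| = 33.92.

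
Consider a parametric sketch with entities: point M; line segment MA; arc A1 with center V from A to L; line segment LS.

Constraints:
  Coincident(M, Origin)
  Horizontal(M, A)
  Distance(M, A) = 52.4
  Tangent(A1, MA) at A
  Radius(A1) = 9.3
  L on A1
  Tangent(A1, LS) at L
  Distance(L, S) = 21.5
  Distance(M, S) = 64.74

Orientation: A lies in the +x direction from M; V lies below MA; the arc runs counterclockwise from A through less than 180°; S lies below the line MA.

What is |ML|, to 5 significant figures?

46.768

Checks: |VL| = 9.300 ✓; ∠(VL, LS) = 90.00° ✓; |LS| = 21.50 ✓; |MS| = 64.74 ✓.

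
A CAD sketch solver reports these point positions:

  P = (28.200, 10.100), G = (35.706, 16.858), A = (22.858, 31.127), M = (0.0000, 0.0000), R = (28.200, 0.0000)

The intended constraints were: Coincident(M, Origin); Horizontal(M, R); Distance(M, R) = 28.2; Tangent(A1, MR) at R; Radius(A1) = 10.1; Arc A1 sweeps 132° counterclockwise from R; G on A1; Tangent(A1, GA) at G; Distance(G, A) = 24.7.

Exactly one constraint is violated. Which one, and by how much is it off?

Distance(G, A) = 24.7 — off by 5.50.

M = (0.00, 0.00) ✓; M.y = 0.00, R.y = 0.00 ✓; |MR| = 28.20 ✓; ∠(PR, RM) = 90.00° ✓; |PR| = 10.10 ✓; bearing(P→G) − bearing(P→R) = 132.0° ✓; |PG| = 10.10 ✓; ∠(PG, GA) = 90.00° ✓; |GA| = 19.20 ✗.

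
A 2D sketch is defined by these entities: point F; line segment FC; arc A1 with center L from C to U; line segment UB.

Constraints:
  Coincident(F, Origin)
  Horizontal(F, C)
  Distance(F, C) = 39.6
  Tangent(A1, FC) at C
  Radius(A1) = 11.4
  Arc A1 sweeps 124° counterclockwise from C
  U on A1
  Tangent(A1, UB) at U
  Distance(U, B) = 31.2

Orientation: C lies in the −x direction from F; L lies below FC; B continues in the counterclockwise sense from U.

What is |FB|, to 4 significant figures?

53.88

On A1, C sits at bearing 90° from L; a 124° counterclockwise sweep puts U at bearing 214°, so U = L + 11.4·(cos 214°, sin 214°) = (-49.05, -17.77). Tangency of A1 to UB means the radius LU is perpendicular to UB, so UB runs along (−sin 214°, cos 214°); with |UB| = 31.2, B = (-31.60, -43.64). Then |FB| = |B − F| = 53.88.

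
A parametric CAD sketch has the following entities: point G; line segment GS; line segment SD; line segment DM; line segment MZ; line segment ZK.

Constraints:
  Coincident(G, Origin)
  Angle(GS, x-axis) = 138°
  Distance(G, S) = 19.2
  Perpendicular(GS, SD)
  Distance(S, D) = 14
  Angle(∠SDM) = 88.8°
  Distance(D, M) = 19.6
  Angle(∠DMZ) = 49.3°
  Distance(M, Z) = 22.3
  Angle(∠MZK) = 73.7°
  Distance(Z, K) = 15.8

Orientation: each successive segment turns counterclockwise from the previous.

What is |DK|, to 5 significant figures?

5.0935

∠DMZ = 49.3° gives MZ at 89.900° from the x-axis; with |MZ| = 22.3, Z = (-8.7602, 11.936). ∠MZK = 73.7° gives ZK at -163.80° from the x-axis; with |ZK| = 15.8, K = (-23.933, 7.5281). Then |DK| = |K − D| = 5.0935.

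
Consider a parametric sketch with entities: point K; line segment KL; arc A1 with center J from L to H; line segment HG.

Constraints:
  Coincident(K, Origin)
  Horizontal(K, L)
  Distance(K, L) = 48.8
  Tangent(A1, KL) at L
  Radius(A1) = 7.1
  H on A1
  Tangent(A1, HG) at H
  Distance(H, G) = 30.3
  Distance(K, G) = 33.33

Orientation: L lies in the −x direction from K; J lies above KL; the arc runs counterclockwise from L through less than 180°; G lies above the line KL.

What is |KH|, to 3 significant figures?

43.7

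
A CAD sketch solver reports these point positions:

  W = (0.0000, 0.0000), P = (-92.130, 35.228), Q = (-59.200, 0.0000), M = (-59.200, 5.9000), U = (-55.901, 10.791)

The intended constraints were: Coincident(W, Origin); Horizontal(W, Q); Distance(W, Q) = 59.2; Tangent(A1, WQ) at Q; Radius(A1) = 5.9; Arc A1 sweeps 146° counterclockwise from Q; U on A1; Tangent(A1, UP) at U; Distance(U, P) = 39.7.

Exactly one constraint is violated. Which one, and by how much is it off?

Distance(U, P) = 39.7 — off by 4.00.

W = (0.00, 0.00) ✓; W.y = 0.00, Q.y = 0.00 ✓; |WQ| = 59.20 ✓; ∠(MQ, QW) = 90.00° ✓; |MQ| = 5.900 ✓; bearing(M→U) − bearing(M→Q) = 146.0° ✓; |MU| = 5.900 ✓; ∠(MU, UP) = 90.00° ✓; |UP| = 43.70 ✗.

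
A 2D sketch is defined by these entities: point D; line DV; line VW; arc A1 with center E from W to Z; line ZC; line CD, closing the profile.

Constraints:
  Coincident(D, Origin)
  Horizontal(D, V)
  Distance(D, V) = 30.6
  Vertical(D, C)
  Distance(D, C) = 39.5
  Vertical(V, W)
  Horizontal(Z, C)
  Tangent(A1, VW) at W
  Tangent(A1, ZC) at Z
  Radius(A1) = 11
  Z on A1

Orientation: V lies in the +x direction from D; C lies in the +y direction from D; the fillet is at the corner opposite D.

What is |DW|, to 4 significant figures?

41.82

The virtual corner opposite D is at (30.60, 39.50). A1 meets VW tangentially, so EW is at right angles to VW and since A1 is tangent to ZC there, EZ ⟂ ZC, with radius 11.0, so the center E sits 11.0 in from both sides at E = (19.60, 28.50). That places the tangent points at W = (30.60, 28.50) on VW and Z = (19.60, 39.50) on ZC. Then |DW| = |W − D| = 41.82.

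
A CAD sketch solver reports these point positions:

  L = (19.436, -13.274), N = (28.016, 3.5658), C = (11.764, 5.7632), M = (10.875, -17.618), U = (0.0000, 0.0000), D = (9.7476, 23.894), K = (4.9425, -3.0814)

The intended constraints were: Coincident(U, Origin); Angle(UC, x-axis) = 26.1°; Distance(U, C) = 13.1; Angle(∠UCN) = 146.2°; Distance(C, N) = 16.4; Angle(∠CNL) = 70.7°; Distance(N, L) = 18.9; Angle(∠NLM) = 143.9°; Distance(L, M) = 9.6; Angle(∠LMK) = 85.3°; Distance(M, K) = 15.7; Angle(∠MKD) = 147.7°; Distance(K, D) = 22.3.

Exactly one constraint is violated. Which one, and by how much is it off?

Distance(K, D) = 22.3 — off by 5.10.

U = (0.00, 0.00) ✓; UC at 26.10° ✓; |UC| = 13.10 ✓; ∠UCN = 146.2° ✓; |CN| = 16.40 ✓; ∠CNL = 70.70° ✓; |NL| = 18.90 ✓; ∠NLM = 143.9° ✓; |LM| = 9.600 ✓; ∠LMK = 85.30° ✓; |MK| = 15.70 ✓; ∠MKD = 147.7° ✓; |KD| = 27.40 ✗.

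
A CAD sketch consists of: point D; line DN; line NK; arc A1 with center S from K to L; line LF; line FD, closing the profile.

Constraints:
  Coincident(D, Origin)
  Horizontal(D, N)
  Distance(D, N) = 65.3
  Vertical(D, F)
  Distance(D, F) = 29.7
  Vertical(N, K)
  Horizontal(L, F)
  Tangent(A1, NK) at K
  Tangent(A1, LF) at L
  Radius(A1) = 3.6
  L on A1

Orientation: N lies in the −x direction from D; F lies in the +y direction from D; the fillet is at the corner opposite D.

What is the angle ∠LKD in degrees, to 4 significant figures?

66.79°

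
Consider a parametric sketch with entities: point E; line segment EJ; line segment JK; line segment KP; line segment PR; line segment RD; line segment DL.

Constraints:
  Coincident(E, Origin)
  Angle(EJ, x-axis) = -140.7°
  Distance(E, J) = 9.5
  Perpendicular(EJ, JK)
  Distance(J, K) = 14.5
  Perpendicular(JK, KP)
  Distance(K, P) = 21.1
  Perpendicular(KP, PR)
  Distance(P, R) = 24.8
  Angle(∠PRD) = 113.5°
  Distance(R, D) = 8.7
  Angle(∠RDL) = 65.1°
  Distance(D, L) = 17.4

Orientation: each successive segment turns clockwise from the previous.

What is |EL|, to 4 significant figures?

5.433

E is at the origin; EJ runs at -140.7° with length 9.5, so J = (-7.351, -6.017). EJ ⟂ JK, so JK runs at 129.3°; with |JK| = 14.5, K = (-16.54, 5.204). JK ⟂ KP, so KP runs at 39.30°; with |KP| = 21.1, P = (-0.2075, 18.57). KP is perpendicular to PR, so PR runs at -50.70°; with |PR| = 24.8, R = (15.50, -0.6233). ∠PRD = 113.5° gives RD at -117.2° from the x-axis; with |RD| = 8.7, D = (11.52, -8.361). ∠RDL = 65.1° gives DL at 127.9° from the x-axis; with |DL| = 17.4, L = (0.8351, 5.369). Then |EL| = |L − E| = 5.433.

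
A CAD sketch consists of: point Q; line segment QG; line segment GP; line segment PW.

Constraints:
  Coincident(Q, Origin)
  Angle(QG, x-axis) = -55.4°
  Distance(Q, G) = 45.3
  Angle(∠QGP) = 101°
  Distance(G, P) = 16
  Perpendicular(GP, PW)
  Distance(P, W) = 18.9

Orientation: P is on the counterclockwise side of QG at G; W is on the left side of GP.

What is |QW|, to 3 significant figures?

35.5

∠QGP = 101.0°, so GP runs at -55.4° + (180° − 101.0°) = 23.6° from the x-axis; with |GP| = 16.0, P = G + 16.0·(cos 23.6°, sin 23.6°) = (40.4, -30.9). GP is perpendicular to PW; with |PW| = 18.9 on the left of GP, W = P + 18.9·(-0.400, 0.916) = (32.8, -13.6). Then |QW| = |W − Q| = 35.5.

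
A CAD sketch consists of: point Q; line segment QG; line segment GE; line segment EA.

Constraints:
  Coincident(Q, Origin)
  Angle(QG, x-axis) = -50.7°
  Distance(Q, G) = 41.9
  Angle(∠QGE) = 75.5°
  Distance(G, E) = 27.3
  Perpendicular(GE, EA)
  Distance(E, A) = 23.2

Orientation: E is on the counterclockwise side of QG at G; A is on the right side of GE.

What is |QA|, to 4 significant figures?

65.94

Q is at the origin; QG runs at -50.7° with length 41.9, so G = 41.9·(cos -50.7°, sin -50.7°) = (26.54, -32.42). ∠QGE = 75.5°, so GE runs at -50.7° + (180° − 75.5°) = 53.80° from the x-axis; with |GE| = 27.3, E = G + 27.3·(cos 53.80°, sin 53.80°) = (42.66, -10.39). GE is perpendicular to EA; with |EA| = 23.2 on the right of GE, A = E + 23.2·(0.8070, -0.5906) = (61.38, -24.10). Then |QA| = |A − Q| = 65.94.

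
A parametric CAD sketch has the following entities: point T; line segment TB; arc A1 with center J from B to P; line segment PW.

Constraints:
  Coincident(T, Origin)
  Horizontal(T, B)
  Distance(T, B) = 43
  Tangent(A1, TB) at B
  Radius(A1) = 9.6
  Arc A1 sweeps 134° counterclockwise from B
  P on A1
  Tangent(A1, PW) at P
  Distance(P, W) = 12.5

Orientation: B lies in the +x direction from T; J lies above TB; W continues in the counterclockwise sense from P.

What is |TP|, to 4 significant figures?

52.49

T is at the origin; T and B share the same y with |TB| = 43.0 and B on the +x side, so B = (43.00, 0.000). Tangency of A1 to TB means the radius JB is perpendicular to TB, so J = B + (0, 9.6) = (43.00, 9.600). On A1, B sits at bearing -90° from J; a 134° counterclockwise sweep puts P at bearing 44°, so P = J + 9.6·(cos 44°, sin 44°) = (49.91, 16.27). Then |TP| = |P − T| = 52.49.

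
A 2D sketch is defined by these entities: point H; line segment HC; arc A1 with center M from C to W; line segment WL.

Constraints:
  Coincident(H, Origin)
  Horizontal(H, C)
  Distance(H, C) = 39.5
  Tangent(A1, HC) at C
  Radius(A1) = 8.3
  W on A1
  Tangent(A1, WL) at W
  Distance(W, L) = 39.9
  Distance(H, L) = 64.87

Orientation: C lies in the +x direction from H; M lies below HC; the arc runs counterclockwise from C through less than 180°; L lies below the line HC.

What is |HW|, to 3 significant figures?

33.3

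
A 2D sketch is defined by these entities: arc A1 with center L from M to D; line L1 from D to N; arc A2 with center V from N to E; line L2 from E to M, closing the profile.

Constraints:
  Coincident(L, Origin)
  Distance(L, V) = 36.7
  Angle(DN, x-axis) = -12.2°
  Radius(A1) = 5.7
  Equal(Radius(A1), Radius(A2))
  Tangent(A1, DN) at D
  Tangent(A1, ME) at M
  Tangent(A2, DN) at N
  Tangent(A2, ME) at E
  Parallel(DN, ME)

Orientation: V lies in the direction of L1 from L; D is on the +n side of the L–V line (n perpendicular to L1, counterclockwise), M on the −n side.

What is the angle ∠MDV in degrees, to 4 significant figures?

81.17°

L is at the origin and V lies 36.7 along u from L, so V = 36.7·u = (35.87, -7.756). Tangency of A1 to both parallel lines with radius 5.7 puts D and M at L ± 5.7·n: D = (1.205, 5.571), M = (-1.205, -5.571). Then cos ∠MDV = DM·DV / (|DM||DV|), giving 81.17°.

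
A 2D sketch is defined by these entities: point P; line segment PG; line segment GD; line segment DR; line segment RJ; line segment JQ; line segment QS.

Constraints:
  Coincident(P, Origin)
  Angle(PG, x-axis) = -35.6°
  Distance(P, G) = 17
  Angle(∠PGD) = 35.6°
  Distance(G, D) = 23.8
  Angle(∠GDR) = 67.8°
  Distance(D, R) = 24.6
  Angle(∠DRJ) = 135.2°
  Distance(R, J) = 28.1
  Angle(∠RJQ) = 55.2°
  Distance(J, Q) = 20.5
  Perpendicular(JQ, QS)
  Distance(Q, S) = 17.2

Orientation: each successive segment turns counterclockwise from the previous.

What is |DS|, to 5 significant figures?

22.266

P is at the origin; PG runs at -35.6° with length 17.0, so G = (13.823, -9.8961). ∠PGD = 35.6° gives GD at 108.80° from the x-axis; with |GD| = 23.8, D = (6.1528, 12.634). ∠GDR = 67.8° gives DR at -139.00° from the x-axis; with |DR| = 24.6, R = (-12.413, -3.5049). ∠DRJ = 135.2° gives RJ at -94.200° from the x-axis; with |RJ| = 28.1, J = (-14.471, -31.529). ∠RJQ = 55.2° gives JQ at 30.600° from the x-axis; with |JQ| = 20.5, Q = (3.1742, -21.094). JQ is perpendicular to QS, so QS runs at 120.60°; with |QS| = 17.2, S = (-5.5814, -6.2893). Then |DS| = |S − D| = 22.266.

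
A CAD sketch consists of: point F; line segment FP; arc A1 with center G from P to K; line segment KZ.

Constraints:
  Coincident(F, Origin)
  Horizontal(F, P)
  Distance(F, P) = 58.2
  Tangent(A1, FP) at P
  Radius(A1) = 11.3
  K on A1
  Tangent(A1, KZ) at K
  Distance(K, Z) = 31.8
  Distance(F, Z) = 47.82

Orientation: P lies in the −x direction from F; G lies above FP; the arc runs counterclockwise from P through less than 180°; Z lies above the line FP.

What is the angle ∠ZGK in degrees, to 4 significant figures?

70.44°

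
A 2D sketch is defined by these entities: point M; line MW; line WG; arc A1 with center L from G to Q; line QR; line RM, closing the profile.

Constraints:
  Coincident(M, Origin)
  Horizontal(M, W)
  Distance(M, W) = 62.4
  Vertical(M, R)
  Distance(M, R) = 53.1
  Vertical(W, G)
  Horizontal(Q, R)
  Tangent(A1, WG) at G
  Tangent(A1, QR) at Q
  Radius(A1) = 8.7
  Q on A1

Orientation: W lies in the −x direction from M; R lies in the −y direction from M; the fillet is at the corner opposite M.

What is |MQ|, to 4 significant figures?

75.52

M is at the origin; M and W share the same y with |MW| = 62.4 and W on the −x side, so W = (-62.40, 0.000). MR is vertical with |MR| = 53.1 and R on the −y side, so R = (0.000, -53.10). The virtual corner opposite M is at (-62.40, -53.10). Since A1 is tangent to WG there, LG ⟂ WG and tangency of A1 to QR means the radius LQ is perpendicular to QR, with radius 8.7, so the center L sits 8.7 in from both sides at L = (-53.70, -44.40). That places the tangent points at G = (-62.40, -44.40) on WG and Q = (-53.70, -53.10) on QR. Then |MQ| = |Q − M| = 75.52.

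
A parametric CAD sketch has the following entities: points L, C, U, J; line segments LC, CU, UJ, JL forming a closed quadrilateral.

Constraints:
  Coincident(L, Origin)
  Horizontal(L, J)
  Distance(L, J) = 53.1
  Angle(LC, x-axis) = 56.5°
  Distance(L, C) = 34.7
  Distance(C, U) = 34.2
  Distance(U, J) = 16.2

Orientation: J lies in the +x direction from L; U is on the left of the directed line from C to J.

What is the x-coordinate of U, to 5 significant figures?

50.828

Checks: |CU| = 34.20 ✓; |UJ| = 16.20 ✓.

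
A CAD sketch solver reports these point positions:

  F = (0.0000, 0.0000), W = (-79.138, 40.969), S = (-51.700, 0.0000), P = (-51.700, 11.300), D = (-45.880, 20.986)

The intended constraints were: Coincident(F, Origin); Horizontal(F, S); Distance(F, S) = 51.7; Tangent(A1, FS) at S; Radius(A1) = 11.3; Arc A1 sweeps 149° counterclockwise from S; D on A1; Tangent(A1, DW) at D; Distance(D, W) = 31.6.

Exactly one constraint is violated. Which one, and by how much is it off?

Distance(D, W) = 31.6 — off by 7.20.

F = (0.00, 0.00) ✓; F.y = 0.00, S.y = 0.00 ✓; |FS| = 51.70 ✓; ∠(PS, SF) = 90.00° ✓; |PS| = 11.30 ✓; bearing(P→D) − bearing(P→S) = 149.0° ✓; |PD| = 11.30 ✓; ∠(PD, DW) = 90.00° ✓; |DW| = 38.80 ✗.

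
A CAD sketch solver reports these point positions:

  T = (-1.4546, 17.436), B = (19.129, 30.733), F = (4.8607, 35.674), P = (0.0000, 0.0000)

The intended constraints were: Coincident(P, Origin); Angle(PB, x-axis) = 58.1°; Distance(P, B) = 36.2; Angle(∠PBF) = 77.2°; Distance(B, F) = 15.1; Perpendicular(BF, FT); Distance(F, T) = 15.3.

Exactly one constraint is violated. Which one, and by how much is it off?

Distance(F, T) = 15.3 — off by 4.00.

P = (0.00, 0.00) ✓; PB at 58.10° ✓; |PB| = 36.20 ✓; ∠PBF = 77.20° ✓; |BF| = 15.10 ✓; ∠(BF, FT) = 90.00° ✓; |FT| = 19.30 ✗.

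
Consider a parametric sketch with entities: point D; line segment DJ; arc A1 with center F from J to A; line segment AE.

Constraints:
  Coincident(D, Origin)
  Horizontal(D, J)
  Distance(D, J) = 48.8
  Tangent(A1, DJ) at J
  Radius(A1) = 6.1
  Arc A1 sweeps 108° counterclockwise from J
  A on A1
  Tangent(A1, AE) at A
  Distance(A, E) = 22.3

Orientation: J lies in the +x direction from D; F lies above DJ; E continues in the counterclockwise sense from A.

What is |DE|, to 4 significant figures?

55.93

On A1, J sits at bearing -90° from F; a 108° counterclockwise sweep puts A at bearing 18°, so A = F + 6.1·(cos 18°, sin 18°) = (54.60, 7.985). The tangent condition forces FA to be normal to AE, so AE runs along (−sin 18°, cos 18°); with |AE| = 22.3, E = (47.71, 29.19). Then |DE| = |E − D| = 55.93.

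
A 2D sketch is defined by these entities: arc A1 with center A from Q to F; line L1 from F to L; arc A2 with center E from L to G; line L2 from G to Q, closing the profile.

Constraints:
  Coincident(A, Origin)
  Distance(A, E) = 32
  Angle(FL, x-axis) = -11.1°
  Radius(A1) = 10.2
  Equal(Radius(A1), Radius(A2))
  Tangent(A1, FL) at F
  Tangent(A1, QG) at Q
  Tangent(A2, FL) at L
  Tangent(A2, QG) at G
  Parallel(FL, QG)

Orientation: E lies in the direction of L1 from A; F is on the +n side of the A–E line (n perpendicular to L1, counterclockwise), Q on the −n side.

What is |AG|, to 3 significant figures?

33.6

The slot axis is L1's direction at -11.1°, so u = (cos -11.1°, sin -11.1°) = (0.981, -0.193) and n = (−sin -11.1°, cos -11.1°) = (0.193, 0.981). A is at the origin and E lies 32.0 along u from A, so E = 32.0·u = (31.4, -6.16). Tangency of A1 to both parallel lines with radius 10.2 puts F and Q at A ± 10.2·n: F = (1.96, 10.0), Q = (-1.96, -10.0). Equal radii place L and G the same way about E: L = E + 10.2·n = (33.4, 3.85), G = E − 10.2·n = (29.4, -16.2). Then |AG| = |G − A| = 33.6.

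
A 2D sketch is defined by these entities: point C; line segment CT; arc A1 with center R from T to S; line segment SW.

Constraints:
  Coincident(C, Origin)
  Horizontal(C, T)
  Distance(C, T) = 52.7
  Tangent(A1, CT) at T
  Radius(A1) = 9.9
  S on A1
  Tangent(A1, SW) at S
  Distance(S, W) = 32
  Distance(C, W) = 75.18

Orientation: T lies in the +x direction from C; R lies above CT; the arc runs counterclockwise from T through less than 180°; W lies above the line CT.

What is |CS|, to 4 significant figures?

63.39

Checks: |RS| = 9.900 ✓; ∠(RS, SW) = 90.00° ✓; |SW| = 32.00 ✓; |CW| = 75.18 ✓.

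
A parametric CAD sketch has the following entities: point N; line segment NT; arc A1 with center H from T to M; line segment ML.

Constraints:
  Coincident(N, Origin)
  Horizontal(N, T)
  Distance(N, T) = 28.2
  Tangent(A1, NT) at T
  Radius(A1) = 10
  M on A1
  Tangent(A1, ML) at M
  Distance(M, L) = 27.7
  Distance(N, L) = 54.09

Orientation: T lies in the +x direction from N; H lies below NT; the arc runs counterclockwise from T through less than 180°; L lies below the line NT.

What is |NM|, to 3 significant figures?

26.6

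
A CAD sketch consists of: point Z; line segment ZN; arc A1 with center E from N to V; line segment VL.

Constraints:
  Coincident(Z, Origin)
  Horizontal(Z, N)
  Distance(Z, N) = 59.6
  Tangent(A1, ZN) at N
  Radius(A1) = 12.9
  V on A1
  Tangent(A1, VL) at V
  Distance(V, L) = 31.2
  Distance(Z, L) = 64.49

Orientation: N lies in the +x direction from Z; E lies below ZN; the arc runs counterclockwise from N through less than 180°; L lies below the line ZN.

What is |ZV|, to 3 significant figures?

48.5

Checks: |EV| = 12.90 ✓; ∠(EV, VL) = 90.00° ✓; |VL| = 31.20 ✓; |ZL| = 64.49 ✓.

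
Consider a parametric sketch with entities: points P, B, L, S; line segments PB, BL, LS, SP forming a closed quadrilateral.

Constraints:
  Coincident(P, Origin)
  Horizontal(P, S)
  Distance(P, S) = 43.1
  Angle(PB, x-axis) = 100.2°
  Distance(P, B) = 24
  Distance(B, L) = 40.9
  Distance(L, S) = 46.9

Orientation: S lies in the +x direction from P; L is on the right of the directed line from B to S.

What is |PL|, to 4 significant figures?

17.12

P is at the origin; P and S share the same y with |PS| = 43.1 and S in +x, so S = (43.1, 0). PB runs at 100.2° with |PB| = 24.0, so B = (-4.250, 23.62). L is determined by |BL| = 40.9 and |LS| = 46.9 together: it lies at the intersection of circle(B, 40.9) and circle(S, 46.9). With |BS| = 52.91, the foot of the radical line on BS is 21.48 from B and the perpendicular offset is √(40.9² − 21.48²) = 34.81. Taking the right-of-BS solution: L = (-0.5664, -17.11).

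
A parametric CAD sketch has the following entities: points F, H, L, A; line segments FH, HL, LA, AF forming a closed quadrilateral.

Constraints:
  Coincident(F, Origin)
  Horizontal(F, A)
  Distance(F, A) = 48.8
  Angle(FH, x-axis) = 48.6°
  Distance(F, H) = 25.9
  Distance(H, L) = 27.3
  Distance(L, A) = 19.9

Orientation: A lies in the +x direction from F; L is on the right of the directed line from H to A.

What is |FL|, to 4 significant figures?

29.92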